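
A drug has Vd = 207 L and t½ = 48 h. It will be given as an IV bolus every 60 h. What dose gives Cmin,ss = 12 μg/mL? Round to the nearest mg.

τ/t½ = 60/48 ≈ 1.25, so f = (1/2)^(60/48) ≈ 0.420448.
Cmin,ss = (D/Vd)·f/(1−f), so D = Cmin,ss·Vd·(1−f)/f.
D = 12 × 207 × (1−f)/f ≈ 12 × 207 × 1.37842 ≈ 3424.00 mg.

3424 mg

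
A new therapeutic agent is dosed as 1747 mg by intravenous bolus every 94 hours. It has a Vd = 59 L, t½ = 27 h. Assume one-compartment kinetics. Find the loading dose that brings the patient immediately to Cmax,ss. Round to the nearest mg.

f = (1/2)^(94/27) ≈ 0.089530; accumulation ratio R = 1/(1−f) ≈ 1.09833.
Loading dose to hit Cmax,ss on first dose: D_load = D_maint·R ≈ 1747 × 1.09833 ≈ 1918.78 mg.

1919 mg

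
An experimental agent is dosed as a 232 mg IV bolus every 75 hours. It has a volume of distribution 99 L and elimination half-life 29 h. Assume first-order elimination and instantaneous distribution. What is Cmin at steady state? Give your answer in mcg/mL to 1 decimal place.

τ/t½ = 75/29 ≈ 2.5862, so fraction remaining f = (1/2)^(75/29) ≈ 0.1665.
At steady state, accumulation factor R = 1/(1 − e^(−kτ)) ≈ 1.1998.
Each bolus raises the concentration by D/Vd = 232/99 ≈ 2.343 mcg/mL.
Cmax,ss = C₀/(1 − f) ≈ 2.343/0.8335 ≈ 2.811 mcg/mL.
One interval later, Cmin,ss = Cmax,ss·e^(−kτ) ≈ 2.811 × 0.1665 ≈ 0.468 mcg/mL.

0.5 mcg/mL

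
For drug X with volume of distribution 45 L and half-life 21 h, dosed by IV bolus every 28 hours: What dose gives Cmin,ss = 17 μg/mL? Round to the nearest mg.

τ/t½ = 28/21 ≈ 1.3333, so f = (1/2)^(28/21) ≈ 0.396850.
Cmin,ss = (D/Vd)·f/(1−f), so D = Cmin,ss·Vd·(1−f)/f.
D = 17 × 45 × (1−f)/f ≈ 17 × 45 × 1.51984 ≈ 1162.68 mg.

1163 mg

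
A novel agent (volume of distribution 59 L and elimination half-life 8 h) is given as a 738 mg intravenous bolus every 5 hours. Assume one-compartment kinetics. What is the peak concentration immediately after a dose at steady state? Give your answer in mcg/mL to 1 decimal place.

τ/t½ = 5/8 ≈ 0.625, so fraction remaining f = (1/2)^(5/8) ≈ 0.6484.
Accumulation ratio R = 1/(1 − f) ≈ 1/0.3516 ≈ 2.8441.
Each bolus raises the concentration by D/Vd = 738/59 ≈ 12.508 mcg/mL.
Cmax,ss = C₀/(1 − f) ≈ 12.508/0.3516 ≈ 35.575 mcg/mL.

35.6 mcg/mL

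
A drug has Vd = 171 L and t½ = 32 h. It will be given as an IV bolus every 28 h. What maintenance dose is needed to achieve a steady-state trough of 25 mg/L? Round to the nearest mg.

3565 mg

τ/t½ = 28/32 ≈ 0.875, so f = (1/2)^(28/32) ≈ 0.545254.
Cmin,ss = (D/Vd)·f/(1−f), so D = Cmin,ss·Vd·(1−f)/f.
D = 25 × 171 × (1−f)/f ≈ 25 × 171 × 0.83401 ≈ 3565.39 mg.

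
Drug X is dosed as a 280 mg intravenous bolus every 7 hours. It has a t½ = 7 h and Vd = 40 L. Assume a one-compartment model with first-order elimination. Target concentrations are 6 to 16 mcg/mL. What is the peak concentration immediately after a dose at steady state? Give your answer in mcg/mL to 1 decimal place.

14.0 mcg/mL

The dosing interval is 1 half-life, so f = 2^(−1) = 0.5.
At steady state, R = 1/(1 − 0.5) = 2/1.
Single-dose peak C₀ = D/Vd = 280/40 = 7 mcg/mL.
Steady-state peak Cmax,ss = C₀·R = 7 × 2/1 ≈ 14.000 mcg/mL.
Peak 14.0 mcg/mL vs MTC 16 mcg/mL: below toxic threshold.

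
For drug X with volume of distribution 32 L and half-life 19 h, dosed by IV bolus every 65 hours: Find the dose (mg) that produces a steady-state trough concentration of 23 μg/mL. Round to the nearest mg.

7147 mg

τ/t½ = 65/19 ≈ 3.4211, so f = (1/2)^(65/19) ≈ 0.093360.
Cmin,ss = (D/Vd)·f/(1−f), so D = Cmin,ss·Vd·(1−f)/f.
D = 23 × 32 × (1−f)/f ≈ 23 × 32 × 9.71123 ≈ 7147.47 mg.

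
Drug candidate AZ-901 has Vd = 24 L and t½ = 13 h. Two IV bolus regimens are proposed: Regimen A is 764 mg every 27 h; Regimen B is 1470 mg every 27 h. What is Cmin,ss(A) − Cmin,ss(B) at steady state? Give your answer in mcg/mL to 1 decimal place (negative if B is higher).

-9.1 mcg/mL

Regimen A: f = (1/2)^(27/13) ≈ 0.2370; Cmin,ss = (764/24)·f/(1−f) ≈ 9.888 mcg/mL.
Regimen B: f = (1/2)^(27/13) ≈ 0.2370; Cmin,ss = (1470/24)·f/(1−f) ≈ 19.025 mcg/mL.
Difference ≈ 9.888 − 19.025 ≈ -9.137 mcg/mL.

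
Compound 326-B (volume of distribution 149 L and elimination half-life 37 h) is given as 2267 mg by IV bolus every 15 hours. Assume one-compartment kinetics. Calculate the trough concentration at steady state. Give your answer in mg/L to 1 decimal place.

τ/t½ = 15/37 ≈ 0.40541, so fraction remaining f = (1/2)^(15/37) ≈ 0.7550.
Single-dose peak C₀ = D/Vd = 2267/149 ≈ 15.215 mg/L.
Steady-state trough Cmin,ss = C₀·f/(1−f) ≈ 15.215 × 0.7550/0.2450 ≈ 46.887 mg/L.

46.9 mg/L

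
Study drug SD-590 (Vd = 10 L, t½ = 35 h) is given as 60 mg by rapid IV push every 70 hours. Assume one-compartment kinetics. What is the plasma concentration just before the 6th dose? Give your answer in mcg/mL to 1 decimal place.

2.0 mcg/mL

f = (1/2)^(τ/t½) = (1/2)^(70/35) ≈ 0.2500.
C₀ = D/Vd = 60/10 ≈ 6.000 mcg/mL.
Before the 6th dose, 5 doses have been given. Superposition: Cmin = C₀·(f + f² + … + f^5).
≈ 6.000 × (0.2500 + 0.0625 + 0.0156 + 0.0039 + 0.0010) ≈ 6.000 × 0.3330 ≈ 1.998 mcg/mL.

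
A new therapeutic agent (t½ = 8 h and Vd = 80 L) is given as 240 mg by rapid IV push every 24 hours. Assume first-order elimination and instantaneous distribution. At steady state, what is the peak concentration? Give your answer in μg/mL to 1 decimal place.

3.4 μg/mL

The dosing interval is 3 half-lives, so f = 2^(−3) = 0.125.
Accumulation ratio R = 1/(1 − f) = 1/0.875 = 8/7.
Single-dose peak C₀ = D/Vd = 240/80 = 3 μg/mL.
Steady-state peak Cmax,ss = C₀·R = 3 × 8/7 ≈ 3.429 μg/mL.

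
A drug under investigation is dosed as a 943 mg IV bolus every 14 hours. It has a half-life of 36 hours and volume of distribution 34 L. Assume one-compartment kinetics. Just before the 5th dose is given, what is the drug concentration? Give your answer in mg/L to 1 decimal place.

59.1 mg/L

f = (1/2)^(τ/t½) = (1/2)^(14/36) ≈ 0.7637.
C₀ = D/Vd = 943/34 ≈ 27.735 mg/L.
Before the 5th dose, 4 doses have been given. Superposition: Cmin = C₀·(f + f² + … + f^4).
≈ 27.735 × (0.7637 + 0.5832 + 0.4454 + 0.3402) ≈ 27.735 × 2.1325 ≈ 59.145 mg/L.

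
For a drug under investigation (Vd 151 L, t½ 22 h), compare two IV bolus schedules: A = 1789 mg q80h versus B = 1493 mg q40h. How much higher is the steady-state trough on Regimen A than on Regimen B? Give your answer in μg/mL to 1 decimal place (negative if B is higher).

-2.9 μg/mL

Regimen A: f = (1/2)^(80/22) ≈ 0.0804; Cmin,ss = (1789/151)·f/(1−f) ≈ 1.036 μg/mL.
Regimen B: f = (1/2)^(40/22) ≈ 0.2836; Cmin,ss = (1493/151)·f/(1−f) ≈ 3.914 μg/mL.
Difference ≈ 1.036 − 3.914 ≈ -2.878 μg/mL.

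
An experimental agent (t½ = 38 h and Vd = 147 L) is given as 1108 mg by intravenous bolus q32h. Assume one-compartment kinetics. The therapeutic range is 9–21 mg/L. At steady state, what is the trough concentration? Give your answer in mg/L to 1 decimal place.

k = ln2/t½ = ln2/38 ≈ 0.018241 h⁻¹; fraction remaining f = e^(−kτ) = e^(−0.018241×32) ≈ 0.5578.
Accumulation ratio R = 1/(1 − f) ≈ 1/0.4422 ≈ 2.2614.
Each bolus raises the concentration by D/Vd = 1108/147 ≈ 7.537 mg/L.
Cmax,ss = C₀/(1 − f) ≈ 7.537/0.4422 ≈ 17.044 mg/L.
One interval later, Cmin,ss = Cmax,ss·e^(−kτ) ≈ 17.044 × 0.5578 ≈ 9.507 mg/L.
Trough 9.5 mg/L vs MEC 9 mg/L: adequate.

9.5 mg/L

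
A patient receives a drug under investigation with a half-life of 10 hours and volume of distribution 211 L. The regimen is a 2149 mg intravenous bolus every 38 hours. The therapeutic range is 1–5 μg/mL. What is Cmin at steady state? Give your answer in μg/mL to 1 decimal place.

0.8 μg/mL

Over one 38-h interval, 38/10 ≈ 3.8 half-lives elapse, leaving f ≈ 0.0718 of each dose.
Accumulation ratio R = 1/(1 − f) ≈ 1/0.9282 ≈ 1.0774.
Each bolus raises the concentration by D/Vd = 2149/211 ≈ 10.185 μg/mL.
Cmax,ss = C₀/(1 − f) ≈ 10.185/0.9282 ≈ 10.973 μg/mL.
Steady-state trough Cmin,ss = Cmax,ss·f ≈ 10.973 × 0.0718 ≈ 0.788 μg/mL.
Trough 0.8 μg/mL vs MEC 1 μg/mL: subtherapeutic.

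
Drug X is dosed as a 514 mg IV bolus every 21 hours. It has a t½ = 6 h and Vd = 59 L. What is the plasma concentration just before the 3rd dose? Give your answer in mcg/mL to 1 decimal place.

f = (1/2)^(τ/t½) = (1/2)^(21/6) ≈ 0.0884.
C₀ = D/Vd = 514/59 ≈ 8.712 mcg/mL.
Before the 3rd dose, 2 doses have been given. Superposition: Cmin = C₀·(f + f²).
≈ 8.712 × (0.0884 + 0.0078) ≈ 8.712 × 0.0962 ≈ 0.838 mcg/mL.

0.8 mcg/mL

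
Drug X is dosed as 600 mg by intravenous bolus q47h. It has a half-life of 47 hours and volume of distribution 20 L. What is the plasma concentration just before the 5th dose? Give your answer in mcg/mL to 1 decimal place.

28.1 mcg/mL

f = (1/2)^(τ/t½) = (1/2)^(47/47) ≈ 0.5000.
C₀ = D/Vd = 600/20 ≈ 30.000 mcg/mL.
Before the 5th dose, 4 doses have been given. Superposition: Cmin = C₀·(f + f² + … + f^4).
≈ 30.000 × (0.5000 + 0.2500 + 0.1250 + 0.0625) ≈ 30.000 × 0.9375 ≈ 28.125 mcg/mL.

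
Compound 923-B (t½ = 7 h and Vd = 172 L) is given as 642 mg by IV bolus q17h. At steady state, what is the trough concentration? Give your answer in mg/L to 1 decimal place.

k = ln2/t½ = ln2/7 ≈ 0.099021 h⁻¹; fraction remaining f = e^(−kτ) = e^(−0.099021×17) ≈ 0.1857.
Accumulation ratio R = 1/(1 − f) ≈ 1/0.8143 ≈ 1.2280.
Single-dose peak C₀ = D/Vd = 642/172 ≈ 3.733 mg/L.
Steady-state peak Cmax,ss = C₀·R ≈ 3.733 × 1.2280 ≈ 4.584 mg/L.
One interval later, Cmin,ss = Cmax,ss·e^(−kτ) ≈ 4.584 × 0.1857 ≈ 0.851 mg/L.

0.9 mg/L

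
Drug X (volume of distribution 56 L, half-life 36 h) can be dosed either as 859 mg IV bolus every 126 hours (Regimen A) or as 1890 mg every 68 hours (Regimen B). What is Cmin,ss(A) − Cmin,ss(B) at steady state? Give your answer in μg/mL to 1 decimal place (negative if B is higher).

Regimen A: f = (1/2)^(126/36) ≈ 0.0884; Cmin,ss = (859/56)·f/(1−f) ≈ 1.487 μg/mL.
Regimen B: f = (1/2)^(68/36) ≈ 0.2700; Cmin,ss = (1890/56)·f/(1−f) ≈ 12.483 μg/mL.
Difference ≈ 1.487 − 12.483 ≈ -10.996 μg/mL.

-11.0 μg/mL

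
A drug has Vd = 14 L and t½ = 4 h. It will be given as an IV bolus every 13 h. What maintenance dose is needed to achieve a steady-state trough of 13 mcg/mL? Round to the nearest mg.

1549 mg

τ/t½ = 13/4 ≈ 3.25, so f = (1/2)^(13/4) ≈ 0.105112.
Cmin,ss = (D/Vd)·f/(1−f), so D = Cmin,ss·Vd·(1−f)/f.
D = 13 × 14 × (1−f)/f ≈ 13 × 14 × 8.51366 ≈ 1549.49 mg.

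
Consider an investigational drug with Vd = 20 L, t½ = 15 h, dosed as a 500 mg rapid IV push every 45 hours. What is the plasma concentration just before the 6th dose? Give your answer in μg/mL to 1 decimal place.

f = (1/2)^(τ/t½) = (1/2)^(45/15) ≈ 0.1250.
C₀ = D/Vd = 500/20 ≈ 25.000 μg/mL.
Before the 6th dose, 5 doses have been given. Superposition: Cmin = C₀·(f + f² + … + f^5).
≈ 25.000 × (0.1250 + 0.0156 + 0.0020 + 0.0002 + 0.0000) ≈ 25.000 × 0.1428 ≈ 3.570 μg/mL.

3.6 μg/mL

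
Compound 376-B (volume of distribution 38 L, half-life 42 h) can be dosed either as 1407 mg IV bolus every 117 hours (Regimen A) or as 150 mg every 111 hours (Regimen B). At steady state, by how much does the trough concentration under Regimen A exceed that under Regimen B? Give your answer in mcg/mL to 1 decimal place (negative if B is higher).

5.5 mcg/mL

Regimen A: f = (1/2)^(117/42) ≈ 0.1450; Cmin,ss = (1407/38)·f/(1−f) ≈ 6.279 mcg/mL.
Regimen B: f = (1/2)^(111/42) ≈ 0.1601; Cmin,ss = (150/38)·f/(1−f) ≈ 0.752 mcg/mL.
Difference ≈ 6.279 − 0.752 ≈ 5.527 mcg/mL.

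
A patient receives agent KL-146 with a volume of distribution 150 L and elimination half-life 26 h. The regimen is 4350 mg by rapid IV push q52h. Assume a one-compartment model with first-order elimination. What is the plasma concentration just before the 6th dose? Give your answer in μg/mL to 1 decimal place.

9.7 μg/mL

f = (1/2)^(τ/t½) = (1/2)^(52/26) ≈ 0.2500.
C₀ = D/Vd = 4350/150 ≈ 29.000 μg/mL.
Before the 6th dose, 5 doses have been given. Superposition: Cmin = C₀·(f + f² + … + f^5).
≈ 29.000 × (0.2500 + 0.0625 + 0.0156 + 0.0039 + 0.0010) ≈ 29.000 × 0.3330 ≈ 9.657 μg/mL.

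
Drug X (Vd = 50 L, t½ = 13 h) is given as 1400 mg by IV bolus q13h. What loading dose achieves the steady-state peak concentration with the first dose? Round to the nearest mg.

2800 mg

f = (1/2)^(13/13) ≈ 0.500000; accumulation ratio R = 1/(1−f) ≈ 2.00000.
Loading dose to hit Cmax,ss on first dose: D_load = D_maint·R ≈ 1400 × 2.00000 ≈ 2800.00 mg.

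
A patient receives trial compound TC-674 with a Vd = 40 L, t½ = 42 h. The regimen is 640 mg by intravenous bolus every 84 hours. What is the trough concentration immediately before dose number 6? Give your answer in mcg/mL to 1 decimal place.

5.3 mcg/mL

f = (1/2)^(τ/t½) = (1/2)^(84/42) ≈ 0.2500.
C₀ = D/Vd = 640/40 ≈ 16.000 mcg/mL.
Before the 6th dose, 5 doses have been given. Superposition: Cmin = C₀·(f + f² + … + f^5).
≈ 16.000 × (0.2500 + 0.0625 + 0.0156 + 0.0039 + 0.0010) ≈ 16.000 × 0.3330 ≈ 5.328 mcg/mL.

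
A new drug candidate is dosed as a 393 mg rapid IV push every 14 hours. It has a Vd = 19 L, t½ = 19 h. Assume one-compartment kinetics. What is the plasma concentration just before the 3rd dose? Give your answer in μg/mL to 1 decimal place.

19.9 μg/mL

f = (1/2)^(τ/t½) = (1/2)^(14/19) ≈ 0.6001.
C₀ = D/Vd = 393/19 ≈ 20.684 μg/mL.
Before the 3rd dose, 2 doses have been given. Superposition: Cmin = C₀·(f + f²).
≈ 20.684 × (0.6001 + 0.3601) ≈ 20.684 × 0.9602 ≈ 19.861 μg/mL.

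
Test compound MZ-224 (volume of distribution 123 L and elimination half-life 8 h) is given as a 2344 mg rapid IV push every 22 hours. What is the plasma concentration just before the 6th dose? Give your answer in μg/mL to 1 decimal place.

3.3 μg/mL

f = (1/2)^(τ/t½) = (1/2)^(22/8) ≈ 0.1487.
C₀ = D/Vd = 2344/123 ≈ 19.057 μg/mL.
Before the 6th dose, 5 doses have been given. Superposition: Cmin = C₀·(f + f² + … + f^5).
≈ 19.057 × (0.1487 + 0.0221 + 0.0033 + 0.0005 + 0.0001) ≈ 19.057 × 0.1747 ≈ 3.329 μg/mL.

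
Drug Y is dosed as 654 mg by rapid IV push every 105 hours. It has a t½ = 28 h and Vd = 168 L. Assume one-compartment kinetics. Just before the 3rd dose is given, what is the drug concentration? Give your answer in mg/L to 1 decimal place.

0.3 mg/L

f = (1/2)^(τ/t½) = (1/2)^(105/28) ≈ 0.0743.
C₀ = D/Vd = 654/168 ≈ 3.893 mg/L.
Before the 3rd dose, 2 doses have been given. Superposition: Cmin = C₀·(f + f²).
≈ 3.893 × (0.0743 + 0.0055) ≈ 3.893 × 0.0798 ≈ 0.311 mg/L.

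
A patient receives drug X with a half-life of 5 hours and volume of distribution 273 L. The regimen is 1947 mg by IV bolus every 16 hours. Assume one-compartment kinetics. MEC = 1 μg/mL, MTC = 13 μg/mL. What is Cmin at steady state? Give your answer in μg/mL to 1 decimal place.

0.9 μg/mL

Over one 16-h interval, 16/5 ≈ 3.2 half-lives elapse, leaving f ≈ 0.1088 of each dose.
Single-dose peak C₀ = D/Vd = 1947/273 ≈ 7.132 μg/mL.
Steady-state trough Cmin,ss = C₀·f/(1−f) ≈ 7.132 × 0.1088/0.8912 ≈ 0.871 μg/mL.
Trough 0.9 μg/mL vs MEC 1 μg/mL: subtherapeutic.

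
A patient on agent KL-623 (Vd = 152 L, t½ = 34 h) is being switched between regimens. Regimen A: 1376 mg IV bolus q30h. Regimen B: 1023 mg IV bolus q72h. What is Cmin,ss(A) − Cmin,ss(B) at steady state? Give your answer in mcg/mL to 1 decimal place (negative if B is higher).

8.7 mcg/mL

Regimen A: f = (1/2)^(30/34) ≈ 0.5425; Cmin,ss = (1376/152)·f/(1−f) ≈ 10.735 mcg/mL.
Regimen B: f = (1/2)^(72/34) ≈ 0.2304; Cmin,ss = (1023/152)·f/(1−f) ≈ 2.015 mcg/mL.
Difference ≈ 10.735 − 2.015 ≈ 8.720 mcg/mL.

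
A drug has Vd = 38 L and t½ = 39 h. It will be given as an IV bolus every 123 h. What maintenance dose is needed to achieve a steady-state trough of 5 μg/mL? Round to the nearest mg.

τ/t½ = 123/39 ≈ 3.1538, so f = (1/2)^(123/39) ≈ 0.112356.
Cmin,ss = (D/Vd)·f/(1−f), so D = Cmin,ss·Vd·(1−f)/f.
D = 5 × 38 × (1−f)/f ≈ 5 × 38 × 7.90028 ≈ 1501.05 mg.

1501 mg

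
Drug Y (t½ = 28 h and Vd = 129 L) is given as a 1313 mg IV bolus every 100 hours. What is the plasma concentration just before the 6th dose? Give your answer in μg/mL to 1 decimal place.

0.9 μg/mL

f = (1/2)^(τ/t½) = (1/2)^(100/28) ≈ 0.0841.
C₀ = D/Vd = 1313/129 ≈ 10.178 μg/mL.
Before the 6th dose, 5 doses have been given. Superposition: Cmin = C₀·(f + f² + … + f^5).
≈ 10.178 × (0.0841 + 0.0071 + 0.0006 + 0.0001 + 0.0000) ≈ 10.178 × 0.0919 ≈ 0.935 μg/mL.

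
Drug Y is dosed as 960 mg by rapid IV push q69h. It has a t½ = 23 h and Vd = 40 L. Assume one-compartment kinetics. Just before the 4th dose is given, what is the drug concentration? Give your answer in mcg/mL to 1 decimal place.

f = (1/2)^(τ/t½) = (1/2)^(69/23) ≈ 0.1250.
C₀ = D/Vd = 960/40 ≈ 24.000 mcg/mL.
Before the 4th dose, 3 doses have been given. Superposition: Cmin = C₀·(f + f² + … + f^3).
≈ 24.000 × (0.1250 + 0.0156 + 0.0020) ≈ 24.000 × 0.1426 ≈ 3.422 mcg/mL.

3.4 mcg/mL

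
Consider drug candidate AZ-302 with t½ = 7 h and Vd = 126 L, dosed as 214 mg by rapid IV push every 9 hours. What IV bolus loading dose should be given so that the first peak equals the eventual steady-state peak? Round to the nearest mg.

363 mg

f = (1/2)^(9/7) ≈ 0.410168; accumulation ratio R = 1/(1−f) ≈ 1.69540.
Loading dose to hit Cmax,ss on first dose: D_load = D_maint·R ≈ 214 × 1.69540 ≈ 362.82 mg.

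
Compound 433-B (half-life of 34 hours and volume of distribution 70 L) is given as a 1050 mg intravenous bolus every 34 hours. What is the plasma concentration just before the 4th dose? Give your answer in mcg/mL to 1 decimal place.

13.1 mcg/mL

f = (1/2)^(τ/t½) = (1/2)^(34/34) ≈ 0.5000.
C₀ = D/Vd = 1050/70 ≈ 15.000 mcg/mL.
Before the 4th dose, 3 doses have been given. Superposition: Cmin = C₀·(f + f² + … + f^3).
≈ 15.000 × (0.5000 + 0.2500 + 0.1250) ≈ 15.000 × 0.8750 ≈ 13.125 mcg/mL.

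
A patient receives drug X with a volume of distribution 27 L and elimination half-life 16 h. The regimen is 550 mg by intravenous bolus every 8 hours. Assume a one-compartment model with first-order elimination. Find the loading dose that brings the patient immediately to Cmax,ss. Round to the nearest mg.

1878 mg

f = (1/2)^(8/16) ≈ 0.707107; accumulation ratio R = 1/(1−f) ≈ 3.41422.
Loading dose to hit Cmax,ss on first dose: D_load = D_maint·R ≈ 550 × 3.41422 ≈ 1877.82 mg.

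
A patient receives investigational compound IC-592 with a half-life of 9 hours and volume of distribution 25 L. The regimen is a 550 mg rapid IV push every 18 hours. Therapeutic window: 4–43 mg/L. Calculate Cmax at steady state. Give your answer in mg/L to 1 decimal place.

τ = 18 h = 2 half-lives, so f = (1/2)^2 = 0.25.
Accumulation ratio R = 1/(1 − f) = 1/0.75 = 4/3.
Single-dose peak C₀ = D/Vd = 550/25 = 22 mg/L.
Steady-state peak Cmax,ss = C₀·R = 22 × 4/3 ≈ 29.333 mg/L.
Peak 29.3 mg/L vs MTC 43 mg/L: below toxic threshold.

29.3 mg/L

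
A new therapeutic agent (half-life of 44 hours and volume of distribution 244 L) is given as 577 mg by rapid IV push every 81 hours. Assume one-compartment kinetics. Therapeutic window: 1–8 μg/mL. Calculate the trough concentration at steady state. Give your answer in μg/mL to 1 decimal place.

Over one 81-h interval, 81/44 ≈ 1.8409 half-lives elapse, leaving f ≈ 0.2791 of each dose.
Single-dose peak C₀ = D/Vd = 577/244 ≈ 2.365 μg/mL.
Steady-state trough Cmin,ss = C₀·f/(1−f) ≈ 2.365 × 0.2791/0.7209 ≈ 0.916 μg/mL.
Trough 0.9 μg/mL vs MEC 1 μg/mL: subtherapeutic.

0.9 μg/mL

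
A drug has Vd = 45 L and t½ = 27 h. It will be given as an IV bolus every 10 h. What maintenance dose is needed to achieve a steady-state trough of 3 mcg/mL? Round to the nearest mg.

τ/t½ = 10/27 ≈ 0.37037, so f = (1/2)^(10/27) ≈ 0.773584.
Cmin,ss = (D/Vd)·f/(1−f), so D = Cmin,ss·Vd·(1−f)/f.
D = 3 × 45 × (1−f)/f ≈ 3 × 45 × 0.29268 ≈ 39.51 mg.

40 mg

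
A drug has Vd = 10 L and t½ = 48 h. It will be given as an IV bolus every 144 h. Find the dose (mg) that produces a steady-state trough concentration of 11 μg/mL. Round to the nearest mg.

τ/t½ = 144/48 ≈ 3, so f = (1/2)^(144/48) ≈ 0.125000.
Cmin,ss = (D/Vd)·f/(1−f), so D = Cmin,ss·Vd·(1−f)/f.
D = 11 × 10 × (1−f)/f ≈ 11 × 10 × 7.00000 ≈ 770.00 mg.

770 mg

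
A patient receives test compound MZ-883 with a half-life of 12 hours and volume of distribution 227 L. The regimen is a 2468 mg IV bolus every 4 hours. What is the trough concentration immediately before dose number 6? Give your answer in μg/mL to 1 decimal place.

f = (1/2)^(τ/t½) = (1/2)^(4/12) ≈ 0.7937.
C₀ = D/Vd = 2468/227 ≈ 10.872 μg/mL.
Before the 6th dose, 5 doses have been given. Superposition: Cmin = C₀·(f + f² + … + f^5).
≈ 10.872 × (0.7937 + 0.6300 + 0.5000 + 0.3968 + 0.3150) ≈ 10.872 × 2.6355 ≈ 28.653 μg/mL.

28.7 μg/mL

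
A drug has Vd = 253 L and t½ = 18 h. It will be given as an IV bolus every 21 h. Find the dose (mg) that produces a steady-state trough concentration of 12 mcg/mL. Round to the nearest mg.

τ/t½ = 21/18 ≈ 1.1667, so f = (1/2)^(21/18) ≈ 0.445449.
Cmin,ss = (D/Vd)·f/(1−f), so D = Cmin,ss·Vd·(1−f)/f.
D = 12 × 253 × (1−f)/f ≈ 12 × 253 × 1.24493 ≈ 3779.61 mg.

3780 mg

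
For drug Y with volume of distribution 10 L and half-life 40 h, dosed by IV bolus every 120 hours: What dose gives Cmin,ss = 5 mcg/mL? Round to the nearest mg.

τ/t½ = 120/40 ≈ 3, so f = (1/2)^(120/40) ≈ 0.125000.
Cmin,ss = (D/Vd)·f/(1−f), so D = Cmin,ss·Vd·(1−f)/f.
D = 5 × 10 × (1−f)/f ≈ 5 × 10 × 7.00000 ≈ 350.00 mg.

350 mg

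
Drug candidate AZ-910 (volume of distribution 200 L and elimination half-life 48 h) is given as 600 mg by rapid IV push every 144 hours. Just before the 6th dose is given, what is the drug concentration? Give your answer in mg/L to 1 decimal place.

f = (1/2)^(τ/t½) = (1/2)^(144/48) ≈ 0.1250.
C₀ = D/Vd = 600/200 ≈ 3.000 mg/L.
Before the 6th dose, 5 doses have been given. Superposition: Cmin = C₀·(f + f² + … + f^5).
≈ 3.000 × (0.1250 + 0.0156 + 0.0020 + 0.0002 + 0.0000) ≈ 3.000 × 0.1428 ≈ 0.428 mg/L.

0.4 mg/L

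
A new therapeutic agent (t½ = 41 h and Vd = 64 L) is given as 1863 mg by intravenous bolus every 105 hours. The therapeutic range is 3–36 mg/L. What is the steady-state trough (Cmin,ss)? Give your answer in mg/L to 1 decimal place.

τ/t½ = 105/41 ≈ 2.561, so fraction remaining f = (1/2)^(105/41) ≈ 0.1695.
Single-dose peak C₀ = D/Vd = 1863/64 ≈ 29.109 mg/L.
Steady-state trough Cmin,ss = C₀·f/(1−f) ≈ 29.109 × 0.1695/0.8305 ≈ 5.941 mg/L.
Trough 5.9 mg/L vs MEC 3 mg/L: adequate.

5.9 mg/L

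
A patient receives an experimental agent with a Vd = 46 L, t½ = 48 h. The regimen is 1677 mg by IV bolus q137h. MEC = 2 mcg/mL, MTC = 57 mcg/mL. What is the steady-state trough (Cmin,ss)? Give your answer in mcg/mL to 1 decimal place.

k = ln2/t½ = ln2/48 ≈ 0.014441 h⁻¹; fraction remaining f = e^(−kτ) = e^(−0.014441×137) ≈ 0.1383.
Single-dose peak C₀ = D/Vd = 1677/46 ≈ 36.457 mcg/mL.
Steady-state trough Cmin,ss = C₀·f/(1−f) ≈ 36.457 × 0.1383/0.8617 ≈ 5.851 mcg/mL.
Trough 5.9 mcg/mL vs MEC 2 mcg/mL: adequate.

5.9 mcg/mL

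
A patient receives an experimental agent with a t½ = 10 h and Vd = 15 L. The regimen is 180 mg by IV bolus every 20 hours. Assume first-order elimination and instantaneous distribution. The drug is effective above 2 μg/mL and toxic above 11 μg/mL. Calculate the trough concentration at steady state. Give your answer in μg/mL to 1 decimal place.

τ = 20 h = 2 half-lives, so f = (1/2)^2 = 0.25.
Accumulation ratio R = 1/(1 − f) = 1/0.75 = 4/3.
Single-dose peak C₀ = D/Vd = 180/15 = 12 μg/mL.
Steady-state peak Cmax,ss = C₀·R = 12 × 4/3 ≈ 16.000 μg/mL.
Steady-state trough Cmin,ss = Cmax,ss·f ≈ 16.000 × 0.25 ≈ 4.000 μg/mL.
Trough 4.0 μg/mL vs MEC 2 μg/mL: adequate.

4.0 μg/mL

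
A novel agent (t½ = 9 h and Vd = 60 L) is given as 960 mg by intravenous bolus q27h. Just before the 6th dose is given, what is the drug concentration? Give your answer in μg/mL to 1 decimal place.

2.3 μg/mL

f = (1/2)^(τ/t½) = (1/2)^(27/9) ≈ 0.1250.
C₀ = D/Vd = 960/60 ≈ 16.000 μg/mL.
Before the 6th dose, 5 doses have been given. Superposition: Cmin = C₀·(f + f² + … + f^5).
≈ 16.000 × (0.1250 + 0.0156 + 0.0020 + 0.0002 + 0.0000) ≈ 16.000 × 0.1428 ≈ 2.285 μg/mL.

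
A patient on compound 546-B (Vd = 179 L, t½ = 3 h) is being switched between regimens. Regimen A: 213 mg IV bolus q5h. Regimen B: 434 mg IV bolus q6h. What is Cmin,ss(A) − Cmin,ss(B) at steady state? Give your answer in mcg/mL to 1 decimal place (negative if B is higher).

-0.3 mcg/mL

Regimen A: f = (1/2)^(5/3) ≈ 0.3150; Cmin,ss = (213/179)·f/(1−f) ≈ 0.547 mcg/mL.
Regimen B: f = (1/2)^(6/3) ≈ 0.2500; Cmin,ss = (434/179)·f/(1−f) ≈ 0.808 mcg/mL.
Difference ≈ 0.547 − 0.808 ≈ -0.261 mcg/mL.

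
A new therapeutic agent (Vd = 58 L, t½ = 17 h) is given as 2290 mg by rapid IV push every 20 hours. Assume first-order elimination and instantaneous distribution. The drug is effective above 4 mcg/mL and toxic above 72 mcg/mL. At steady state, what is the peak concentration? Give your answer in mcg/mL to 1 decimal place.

k = ln2/t½ = ln2/17 ≈ 0.040773 h⁻¹; fraction remaining f = e^(−kτ) = e^(−0.040773×20) ≈ 0.4424.
At steady state, accumulation factor R = 1/(1 − e^(−kτ)) ≈ 1.7934.
Single-dose peak C₀ = D/Vd = 2290/58 ≈ 39.483 mcg/mL.
Steady-state peak Cmax,ss = C₀·R ≈ 39.483 × 1.7934 ≈ 70.809 mcg/mL.
Peak 70.8 mcg/mL vs MTC 72 mcg/mL: below toxic threshold.

70.8 mcg/mL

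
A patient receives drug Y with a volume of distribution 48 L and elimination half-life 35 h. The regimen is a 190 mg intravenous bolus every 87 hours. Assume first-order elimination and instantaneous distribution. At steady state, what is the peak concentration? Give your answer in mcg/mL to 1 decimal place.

4.8 mcg/mL

Over one 87-h interval, 87/35 ≈ 2.4857 half-lives elapse, leaving f ≈ 0.1785 of each dose.
At steady state, accumulation factor R = 1/(1 − e^(−kτ)) ≈ 1.2173.
Each bolus raises the concentration by D/Vd = 190/48 ≈ 3.958 mcg/mL.
Steady-state peak Cmax,ss = C₀·R ≈ 3.958 × 1.2173 ≈ 4.818 mcg/mL.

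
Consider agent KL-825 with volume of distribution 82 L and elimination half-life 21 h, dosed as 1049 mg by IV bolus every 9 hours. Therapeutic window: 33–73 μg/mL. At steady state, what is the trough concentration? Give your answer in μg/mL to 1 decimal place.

τ/t½ = 9/21 ≈ 0.42857, so fraction remaining f = (1/2)^(9/21) ≈ 0.7430.
Accumulation ratio R = 1/(1 − f) ≈ 1/0.2570 ≈ 3.8911.
Each bolus raises the concentration by D/Vd = 1049/82 ≈ 12.793 μg/mL.
Steady-state peak Cmax,ss = C₀·R ≈ 12.793 × 3.8911 ≈ 49.779 μg/mL.
Steady-state trough Cmin,ss = Cmax,ss·f ≈ 49.779 × 0.7430 ≈ 36.986 μg/mL.
Trough 37.0 μg/mL vs MEC 33 μg/mL: adequate.

37.0 μg/mL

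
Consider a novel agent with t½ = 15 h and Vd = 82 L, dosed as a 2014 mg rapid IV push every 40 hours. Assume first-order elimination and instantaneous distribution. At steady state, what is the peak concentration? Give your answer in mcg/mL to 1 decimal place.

29.2 mcg/mL

k = ln2/t½ = ln2/15 ≈ 0.046210 h⁻¹; fraction remaining f = e^(−kτ) = e^(−0.046210×40) ≈ 0.1575.
At steady state, accumulation factor R = 1/(1 − e^(−kτ)) ≈ 1.1869.
Single-dose peak C₀ = D/Vd = 2014/82 ≈ 24.561 mcg/mL.
Cmax,ss = C₀/(1 − f) ≈ 24.561/0.8425 ≈ 29.153 mcg/mL.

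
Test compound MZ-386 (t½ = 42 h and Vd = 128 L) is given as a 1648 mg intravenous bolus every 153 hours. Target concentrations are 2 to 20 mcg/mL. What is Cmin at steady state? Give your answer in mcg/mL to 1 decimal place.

Over one 153-h interval, 153/42 ≈ 3.6429 half-lives elapse, leaving f ≈ 0.0801 of each dose.
At steady state, accumulation factor R = 1/(1 − e^(−kτ)) ≈ 1.0871.
Single-dose peak C₀ = D/Vd = 1648/128 ≈ 12.875 mcg/mL.
Steady-state peak Cmax,ss = C₀·R ≈ 12.875 × 1.0871 ≈ 13.996 mcg/mL.
One interval later, Cmin,ss = Cmax,ss·e^(−kτ) ≈ 13.996 × 0.0801 ≈ 1.121 mcg/mL.
Trough 1.1 mcg/mL vs MEC 2 mcg/mL: subtherapeutic.

1.1 mcg/mL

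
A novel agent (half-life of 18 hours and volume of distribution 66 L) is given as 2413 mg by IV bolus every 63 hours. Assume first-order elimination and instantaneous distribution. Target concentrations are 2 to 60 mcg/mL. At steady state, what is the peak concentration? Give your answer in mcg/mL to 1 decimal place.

k = ln2/t½ = ln2/18 ≈ 0.038508 h⁻¹; fraction remaining f = e^(−kτ) = e^(−0.038508×63) ≈ 0.0884.
Accumulation ratio R = 1/(1 − f) ≈ 1/0.9116 ≈ 1.0970.
Each bolus raises the concentration by D/Vd = 2413/66 ≈ 36.561 mcg/mL.
Steady-state peak Cmax,ss = C₀·R ≈ 36.561 × 1.0970 ≈ 40.107 mcg/mL.
Peak 40.1 mcg/mL vs MTC 60 mcg/mL: below toxic threshold.

40.1 mcg/mL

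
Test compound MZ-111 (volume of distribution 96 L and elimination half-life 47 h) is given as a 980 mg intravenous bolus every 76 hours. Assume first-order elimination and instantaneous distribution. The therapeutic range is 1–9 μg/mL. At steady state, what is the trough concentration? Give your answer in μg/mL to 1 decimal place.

τ/t½ = 76/47 ≈ 1.617, so fraction remaining f = (1/2)^(76/47) ≈ 0.3260.
At steady state, accumulation factor R = 1/(1 − e^(−kτ)) ≈ 1.4837.
Single-dose peak C₀ = D/Vd = 980/96 ≈ 10.208 μg/mL.
Steady-state peak Cmax,ss = C₀·R ≈ 10.208 × 1.4837 ≈ 15.146 μg/mL.
One interval later, Cmin,ss = Cmax,ss·e^(−kτ) ≈ 15.146 × 0.3260 ≈ 4.938 μg/mL.
Trough 4.9 μg/mL vs MEC 1 μg/mL: adequate.

4.9 μg/mL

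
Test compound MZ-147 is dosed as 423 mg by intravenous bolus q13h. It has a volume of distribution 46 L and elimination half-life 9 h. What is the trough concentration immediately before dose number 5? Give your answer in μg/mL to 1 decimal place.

f = (1/2)^(τ/t½) = (1/2)^(13/9) ≈ 0.3674.
C₀ = D/Vd = 423/46 ≈ 9.196 μg/mL.
Before the 5th dose, 4 doses have been given. Superposition: Cmin = C₀·(f + f² + … + f^4).
≈ 9.196 × (0.3674 + 0.1350 + 0.0496 + 0.0182) ≈ 9.196 × 0.5702 ≈ 5.244 μg/mL.

5.2 μg/mL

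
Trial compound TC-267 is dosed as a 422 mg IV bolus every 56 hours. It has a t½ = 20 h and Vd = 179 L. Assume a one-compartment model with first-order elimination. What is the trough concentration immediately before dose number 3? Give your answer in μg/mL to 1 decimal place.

f = (1/2)^(τ/t½) = (1/2)^(56/20) ≈ 0.1436.
C₀ = D/Vd = 422/179 ≈ 2.358 μg/mL.
Before the 3rd dose, 2 doses have been given. Superposition: Cmin = C₀·(f + f²).
≈ 2.358 × (0.1436 + 0.0206) ≈ 2.358 × 0.1642 ≈ 0.387 μg/mL.

0.4 μg/mL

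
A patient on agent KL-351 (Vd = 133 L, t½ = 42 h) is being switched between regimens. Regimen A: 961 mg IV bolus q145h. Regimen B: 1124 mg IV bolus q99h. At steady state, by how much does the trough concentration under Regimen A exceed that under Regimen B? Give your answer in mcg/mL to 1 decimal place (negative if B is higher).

Regimen A: f = (1/2)^(145/42) ≈ 0.0914; Cmin,ss = (961/133)·f/(1−f) ≈ 0.727 mcg/mL.
Regimen B: f = (1/2)^(99/42) ≈ 0.1952; Cmin,ss = (1124/133)·f/(1−f) ≈ 2.050 mcg/mL.
Difference ≈ 0.727 − 2.050 ≈ -1.323 mcg/mL.

-1.3 mcg/mL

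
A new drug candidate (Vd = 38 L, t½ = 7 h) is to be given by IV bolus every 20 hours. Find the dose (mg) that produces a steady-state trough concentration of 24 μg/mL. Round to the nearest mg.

τ/t½ = 20/7 ≈ 2.8571, so f = (1/2)^(20/7) ≈ 0.138011.
Cmin,ss = (D/Vd)·f/(1−f), so D = Cmin,ss·Vd·(1−f)/f.
D = 24 × 38 × (1−f)/f ≈ 24 × 38 × 6.24580 ≈ 5696.17 mg.

5696 mg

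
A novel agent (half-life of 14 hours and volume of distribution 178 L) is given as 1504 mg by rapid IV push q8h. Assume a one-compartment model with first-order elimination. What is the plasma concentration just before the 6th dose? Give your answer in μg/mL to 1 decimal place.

15.0 μg/mL

f = (1/2)^(τ/t½) = (1/2)^(8/14) ≈ 0.6730.
C₀ = D/Vd = 1504/178 ≈ 8.449 μg/mL.
Before the 6th dose, 5 doses have been given. Superposition: Cmin = C₀·(f + f² + … + f^5).
≈ 8.449 × (0.6730 + 0.4529 + 0.3048 + 0.2051 + 0.1381) ≈ 8.449 × 1.7739 ≈ 14.988 μg/mL.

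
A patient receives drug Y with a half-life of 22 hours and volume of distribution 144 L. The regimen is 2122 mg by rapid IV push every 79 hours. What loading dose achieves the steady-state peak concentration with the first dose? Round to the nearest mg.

f = (1/2)^(79/22) ≈ 0.082991; accumulation ratio R = 1/(1−f) ≈ 1.09050.
Loading dose to hit Cmax,ss on first dose: D_load = D_maint·R ≈ 2122 × 1.09050 ≈ 2314.04 mg.

2314 mg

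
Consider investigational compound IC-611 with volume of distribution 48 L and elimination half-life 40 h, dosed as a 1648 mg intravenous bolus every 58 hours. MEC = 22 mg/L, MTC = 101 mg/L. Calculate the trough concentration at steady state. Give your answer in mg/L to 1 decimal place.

19.8 mg/L

Over one 58-h interval, 58/40 ≈ 1.45 half-lives elapse, leaving f ≈ 0.3660 of each dose.
Single-dose peak C₀ = D/Vd = 1648/48 ≈ 34.333 mg/L.
Steady-state trough Cmin,ss = C₀·f/(1−f) ≈ 34.333 × 0.3660/0.6340 ≈ 19.820 mg/L.
Trough 19.8 mg/L vs MEC 22 mg/L: subtherapeutic.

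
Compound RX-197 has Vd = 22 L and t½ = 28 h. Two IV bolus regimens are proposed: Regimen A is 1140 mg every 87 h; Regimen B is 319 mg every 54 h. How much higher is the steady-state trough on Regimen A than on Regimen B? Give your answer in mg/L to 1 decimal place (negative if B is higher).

Regimen A: f = (1/2)^(87/28) ≈ 0.1161; Cmin,ss = (1140/22)·f/(1−f) ≈ 6.806 mg/L.
Regimen B: f = (1/2)^(54/28) ≈ 0.2627; Cmin,ss = (319/22)·f/(1−f) ≈ 5.166 mg/L.
Difference ≈ 6.806 − 5.166 ≈ 1.640 mg/L.

1.6 mg/L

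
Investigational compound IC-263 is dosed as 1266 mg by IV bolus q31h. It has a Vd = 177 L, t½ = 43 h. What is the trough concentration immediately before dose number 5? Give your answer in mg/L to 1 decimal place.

9.5 mg/L

f = (1/2)^(τ/t½) = (1/2)^(31/43) ≈ 0.6067.
C₀ = D/Vd = 1266/177 ≈ 7.153 mg/L.
Before the 5th dose, 4 doses have been given. Superposition: Cmin = C₀·(f + f² + … + f^4).
≈ 7.153 × (0.6067 + 0.3681 + 0.2233 + 0.1355) ≈ 7.153 × 1.3336 ≈ 9.539 mg/L.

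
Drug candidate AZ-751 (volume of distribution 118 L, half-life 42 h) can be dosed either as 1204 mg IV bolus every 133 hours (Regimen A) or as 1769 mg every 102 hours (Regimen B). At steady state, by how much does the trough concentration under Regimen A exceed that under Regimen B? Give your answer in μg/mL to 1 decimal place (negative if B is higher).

-2.1 μg/mL

Regimen A: f = (1/2)^(133/42) ≈ 0.1114; Cmin,ss = (1204/118)·f/(1−f) ≈ 1.279 μg/mL.
Regimen B: f = (1/2)^(102/42) ≈ 0.1857; Cmin,ss = (1769/118)·f/(1−f) ≈ 3.419 μg/mL.
Difference ≈ 1.279 − 3.419 ≈ -2.140 μg/mL.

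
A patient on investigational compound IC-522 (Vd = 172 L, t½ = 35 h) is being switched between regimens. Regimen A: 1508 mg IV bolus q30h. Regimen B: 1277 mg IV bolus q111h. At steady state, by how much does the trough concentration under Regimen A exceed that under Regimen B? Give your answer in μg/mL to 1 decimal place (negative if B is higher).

9.9 μg/mL

Regimen A: f = (1/2)^(30/35) ≈ 0.5520; Cmin,ss = (1508/172)·f/(1−f) ≈ 10.803 μg/mL.
Regimen B: f = (1/2)^(111/35) ≈ 0.1110; Cmin,ss = (1277/172)·f/(1−f) ≈ 0.927 μg/mL.
Difference ≈ 10.803 − 0.927 ≈ 9.876 μg/mL.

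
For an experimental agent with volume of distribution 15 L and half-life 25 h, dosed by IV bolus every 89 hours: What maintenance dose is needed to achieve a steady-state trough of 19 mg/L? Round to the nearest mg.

3076 mg

τ/t½ = 89/25 ≈ 3.56, so f = (1/2)^(89/25) ≈ 0.084788.
Cmin,ss = (D/Vd)·f/(1−f), so D = Cmin,ss·Vd·(1−f)/f.
D = 19 × 15 × (1−f)/f ≈ 19 × 15 × 10.79412 ≈ 3076.32 mg.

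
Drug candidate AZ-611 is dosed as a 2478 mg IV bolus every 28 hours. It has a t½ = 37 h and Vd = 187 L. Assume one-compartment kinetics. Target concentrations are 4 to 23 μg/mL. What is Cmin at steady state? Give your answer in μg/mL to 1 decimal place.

τ/t½ = 28/37 ≈ 0.75676, so fraction remaining f = (1/2)^(28/37) ≈ 0.5918.
Each bolus raises the concentration by D/Vd = 2478/187 ≈ 13.251 μg/mL.
Steady-state trough Cmin,ss = C₀·f/(1−f) ≈ 13.251 × 0.5918/0.4082 ≈ 19.211 μg/mL.
Trough 19.2 μg/mL vs MEC 4 μg/mL: adequate.

19.2 μg/mL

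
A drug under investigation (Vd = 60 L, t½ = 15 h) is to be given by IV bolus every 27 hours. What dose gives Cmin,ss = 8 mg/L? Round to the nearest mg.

τ/t½ = 27/15 ≈ 1.8, so f = (1/2)^(27/15) ≈ 0.287175.
Cmin,ss = (D/Vd)·f/(1−f), so D = Cmin,ss·Vd·(1−f)/f.
D = 8 × 60 × (1−f)/f ≈ 8 × 60 × 2.48220 ≈ 1191.46 mg.

1191 mg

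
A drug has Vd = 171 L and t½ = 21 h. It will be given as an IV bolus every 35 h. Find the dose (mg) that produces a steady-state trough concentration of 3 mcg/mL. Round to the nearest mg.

1116 mg

τ/t½ = 35/21 ≈ 1.6667, so f = (1/2)^(35/21) ≈ 0.314980.
Cmin,ss = (D/Vd)·f/(1−f), so D = Cmin,ss·Vd·(1−f)/f.
D = 3 × 171 × (1−f)/f ≈ 3 × 171 × 2.17480 ≈ 1115.67 mg.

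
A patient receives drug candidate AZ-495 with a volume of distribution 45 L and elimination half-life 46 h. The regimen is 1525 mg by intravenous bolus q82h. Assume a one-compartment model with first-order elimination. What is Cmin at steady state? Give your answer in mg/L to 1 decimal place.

13.9 mg/L

τ/t½ = 82/46 ≈ 1.7826, so fraction remaining f = (1/2)^(82/46) ≈ 0.2907.
Single-dose peak C₀ = D/Vd = 1525/45 ≈ 33.889 mg/L.
Steady-state trough Cmin,ss = C₀·f/(1−f) ≈ 33.889 × 0.2907/0.7093 ≈ 13.889 mg/L.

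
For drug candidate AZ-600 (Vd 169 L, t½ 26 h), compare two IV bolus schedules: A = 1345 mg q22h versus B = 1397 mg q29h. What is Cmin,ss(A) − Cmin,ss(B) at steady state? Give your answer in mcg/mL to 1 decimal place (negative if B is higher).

Regimen A: f = (1/2)^(22/26) ≈ 0.5563; Cmin,ss = (1345/169)·f/(1−f) ≈ 9.978 mcg/mL.
Regimen B: f = (1/2)^(29/26) ≈ 0.4616; Cmin,ss = (1397/169)·f/(1−f) ≈ 7.087 mcg/mL.
Difference ≈ 9.978 − 7.087 ≈ 2.891 mcg/mL.

2.9 mcg/mL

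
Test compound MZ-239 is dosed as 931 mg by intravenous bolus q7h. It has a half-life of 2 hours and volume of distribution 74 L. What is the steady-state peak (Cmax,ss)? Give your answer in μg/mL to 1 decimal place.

13.8 μg/mL

Over one 7-h interval, 7/2 ≈ 3.5 half-lives elapse, leaving f ≈ 0.0884 of each dose.
Accumulation ratio R = 1/(1 − f) ≈ 1/0.9116 ≈ 1.0970.
Each bolus raises the concentration by D/Vd = 931/74 ≈ 12.581 μg/mL.
Steady-state peak Cmax,ss = C₀·R ≈ 12.581 × 1.0970 ≈ 13.801 μg/mL.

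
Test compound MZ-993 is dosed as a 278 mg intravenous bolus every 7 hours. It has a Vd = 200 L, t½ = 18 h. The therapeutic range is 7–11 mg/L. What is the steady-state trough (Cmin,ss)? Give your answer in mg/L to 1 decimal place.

τ/t½ = 7/18 ≈ 0.38889, so fraction remaining f = (1/2)^(7/18) ≈ 0.7637.
At steady state, accumulation factor R = 1/(1 − e^(−kτ)) ≈ 4.2319.
Each bolus raises the concentration by D/Vd = 278/200 ≈ 1.390 mg/L.
Cmax,ss = C₀/(1 − f) ≈ 1.390/0.2363 ≈ 5.882 mg/L.
Steady-state trough Cmin,ss = Cmax,ss·f ≈ 5.882 × 0.7637 ≈ 4.492 mg/L.
Trough 4.5 mg/L vs MEC 7 mg/L: subtherapeutic.

4.5 mg/L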